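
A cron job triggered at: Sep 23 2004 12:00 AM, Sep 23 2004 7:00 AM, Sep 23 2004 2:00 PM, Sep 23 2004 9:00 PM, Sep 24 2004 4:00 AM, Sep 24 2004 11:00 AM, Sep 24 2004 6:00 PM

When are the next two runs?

Spacing: 7, 7, 7, 7, 7, 7 h — constant 7 h.
Sep 24 2004 6:00 PM + 7 h = Sep 25 2004 1:00 AM.
Sep 25 2004 1:00 AM + 7 h = Sep 25 2004 8:00 AM.

Sep 25 2004 1:00 AM, Sep 25 2004 8:00 AM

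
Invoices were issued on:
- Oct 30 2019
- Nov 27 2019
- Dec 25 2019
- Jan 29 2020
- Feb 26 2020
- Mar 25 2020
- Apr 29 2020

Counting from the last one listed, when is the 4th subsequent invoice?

Aug 26 2020

These are Wednesdays with 28, 28, 35, 28, 28, 35-day gaps.
Each is the final Wednesday of its month — Oct 30 2019 is past the 28th, so '4th Wednesday' doesn't fit.
May 2020 ends with Wednesday May 27 2020.
June 2020 ends with Wednesday Jun 24 2020.
Last Wednesday of July 2020: Jul 29 2020.
August 2020 ends with Wednesday Aug 26 2020.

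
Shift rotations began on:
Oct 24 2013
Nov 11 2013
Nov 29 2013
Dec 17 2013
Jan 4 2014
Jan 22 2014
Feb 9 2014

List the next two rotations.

The spacing is 18, 18, 18, 18, 18, 18 days — always 18 days.
Feb 9 2014 + 18 days = Feb 27 2014.
Feb 27 2014 + 18 days = Mar 17 2014.

Feb 27 2014, Mar 17 2014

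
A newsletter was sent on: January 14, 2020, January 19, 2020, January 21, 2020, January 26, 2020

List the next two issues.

January 28, 2020; February 2, 2020

Gaps: 5, 2, 5 days — not constant, but cyclic with period 2.
The events fall on every Tuesday and Sunday.
The following Tuesday is January 28, 2020.
Next Sunday: February 2, 2020.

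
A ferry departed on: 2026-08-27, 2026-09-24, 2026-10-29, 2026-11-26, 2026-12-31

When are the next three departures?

2027-01-28, 2027-02-25, 2027-03-25

Every date is a Thursday; gaps 28, 35, 28, 35 days.
Each is the last Thursday of its month (at least one falls on the 29th or later, ruling out '4th Thursday').
January 2027 ends with Thursday 2027-01-28.
Last Thursday of February 2027: 2027-02-25.
March 2027 ends with Thursday 2027-03-25.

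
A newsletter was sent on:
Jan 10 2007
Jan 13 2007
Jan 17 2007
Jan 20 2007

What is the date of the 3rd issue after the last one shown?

Jan 31 2007

Every event lands on a Wednesday or Saturday (gaps cycle 3, 4, 3).
So the schedule is: every Wednesday and Saturday.
Next Wednesday: Jan 24 2007.
The following Saturday is Jan 27 2007.
Next Wednesday: Jan 31 2007.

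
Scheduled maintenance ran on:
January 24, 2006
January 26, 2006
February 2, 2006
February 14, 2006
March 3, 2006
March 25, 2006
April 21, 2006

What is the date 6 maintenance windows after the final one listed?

Gaps: 2, 7, 12, 17, 22, 27 days — each gap is 5 larger than the previous one.
Next gap: 32 days. April 21, 2006 + 32 days = May 23, 2006.
Next gap: 37 days. May 23, 2006 + 37 days = June 29, 2006.
Next gap: 42 days. June 29, 2006 + 42 days = August 10, 2006.
Next gap: 47 days. August 10, 2006 + 47 days = September 26, 2006.
Next gap: 52 days. September 26, 2006 + 52 days = November 17, 2006.
Next gap: 57 days. November 17, 2006 + 57 days = January 13, 2007.

January 13, 2007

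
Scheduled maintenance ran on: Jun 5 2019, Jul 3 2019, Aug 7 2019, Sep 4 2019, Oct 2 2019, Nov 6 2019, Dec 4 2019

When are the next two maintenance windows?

Gaps: 28, 35, 28, 28, 35, 28 days — a mix of 28 and 35. Every date is a Wednesday.
Each is the 1st Wednesday of its month.
1st Wednesday of January 2020: Jan 1 2020.
1st Wednesday of February 2020: Feb 5 2020.

Jan 1 2020, Feb 5 2020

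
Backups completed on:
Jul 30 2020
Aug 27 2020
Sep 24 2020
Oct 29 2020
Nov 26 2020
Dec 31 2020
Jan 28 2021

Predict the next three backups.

Every date is a Thursday; gaps 28, 28, 35, 28, 35, 28 days.
Each is the last Thursday of its month (at least one falls on the 29th or later, ruling out '4th Thursday').
February 2021 ends with Thursday Feb 25 2021.
March 2021 ends with Thursday Mar 25 2021.
Last Thursday of April 2021: Apr 29 2021.

Feb 25 2021, Mar 25 2021, Apr 29 2021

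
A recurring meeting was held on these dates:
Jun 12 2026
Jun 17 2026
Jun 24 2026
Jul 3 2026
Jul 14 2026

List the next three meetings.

Gaps: 5, 7, 9, 11 days — each gap is 2 larger than the previous one.
Next gap: 13 days. Jul 14 2026 + 13 days = Jul 27 2026.
Next gap: 15 days. Jul 27 2026 + 15 days = Aug 11 2026.
Next gap: 17 days. Aug 11 2026 + 17 days = Aug 28 2026.

Jul 27 2026, Aug 11 2026, Aug 28 2026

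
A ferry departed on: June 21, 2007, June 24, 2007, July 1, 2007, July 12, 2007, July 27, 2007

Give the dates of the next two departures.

August 15, 2007; September 7, 2007

The spacing grows by 4 each time: 3, 7, 11, 15 days.
Next gap: 19 days. July 27, 2007 + 19 days = August 15, 2007.
Next gap: 23 days. August 15, 2007 + 23 days = September 7, 2007.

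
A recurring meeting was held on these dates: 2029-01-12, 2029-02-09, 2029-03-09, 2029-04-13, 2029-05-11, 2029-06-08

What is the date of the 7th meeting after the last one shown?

These are Fridays at 28- or 35-day spacing (28, 28, 35, 28, 28).
The pattern: 2nd Friday of the month.
2nd Friday of July 2029: 2029-07-13.
2nd Friday of August 2029: 2029-08-10.
September 2029 — 2nd Friday is 2029-09-14.
2nd Friday of October 2029: 2029-10-12.
November 2029 — 2nd Friday is 2029-11-09.
2nd Friday of December 2029: 2029-12-14.
2nd Friday of January 2030: 2030-01-11.

2030-01-11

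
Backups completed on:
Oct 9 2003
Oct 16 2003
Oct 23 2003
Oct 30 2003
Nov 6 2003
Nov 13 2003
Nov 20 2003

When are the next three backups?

Nov 27 2003, Dec 4 2003, Dec 11 2003

Every event comes 7 days after the last (7, 7, 7, 7, 7, 7).
Nov 20 2003 + 7 days = Nov 27 2003.
Nov 27 2003 + 7 days = Dec 4 2003.
Dec 4 2003 + 7 days = Dec 11 2003.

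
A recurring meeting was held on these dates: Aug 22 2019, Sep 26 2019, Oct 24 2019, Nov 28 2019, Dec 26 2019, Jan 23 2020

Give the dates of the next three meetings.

These are Thursdays at 28- or 35-day spacing (35, 28, 35, 28, 28).
The pattern: 4th Thursday of the month.
February 2020 — 4th Thursday is Feb 27 2020.
4th Thursday of March 2020: Mar 26 2020.
April 2020 — 4th Thursday is Apr 23 2020.

Feb 27 2020, Mar 26 2020, Apr 23 2020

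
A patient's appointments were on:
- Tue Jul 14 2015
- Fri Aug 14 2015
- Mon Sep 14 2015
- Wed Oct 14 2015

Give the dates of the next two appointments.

The day-of-month is always 14 (31, 31, 30 days between events).
So this recurs on the 14th of each month.
Next: November 2015 → Sat Nov 14 2015.
Next: December 2015 → Mon Dec 14 2015.

Sat Nov 14 2015, Mon Dec 14 2015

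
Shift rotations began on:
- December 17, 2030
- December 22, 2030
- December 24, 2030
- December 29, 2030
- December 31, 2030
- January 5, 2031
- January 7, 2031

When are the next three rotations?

January 12, 2031; January 14, 2031; January 19, 2031

Gaps: 5, 2, 5, 2, 5, 2 days — not constant, but cyclic with period 2.
The events fall on every Tuesday and Sunday.
Next Sunday: January 12, 2031.
The following Tuesday is January 14, 2031.
Next Sunday: January 19, 2031.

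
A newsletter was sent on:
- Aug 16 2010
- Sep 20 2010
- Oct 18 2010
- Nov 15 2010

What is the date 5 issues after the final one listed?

Apr 18 2011

Gaps: 35, 28, 28 days — a mix of 28 and 35. Every date is a Monday.
Each is the 3rd Monday of its month.
December 2010 — 3rd Monday is Dec 20 2010.
January 2011 — 3rd Monday is Jan 17 2011.
3rd Monday of February 2011: Feb 21 2011.
March 2011 — 3rd Monday is Mar 21 2011.
3rd Monday of April 2011: Apr 18 2011.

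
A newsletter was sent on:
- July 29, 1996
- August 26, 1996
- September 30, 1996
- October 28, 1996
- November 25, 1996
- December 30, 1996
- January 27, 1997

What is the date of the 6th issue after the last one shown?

All Mondays; the gaps (28, 35, 28, 28, 35, 28) vary with month length.
This is the last Monday of each month.
February 1997 ends with Monday February 24, 1997.
March 1997 ends with Monday March 31, 1997.
April 1997 ends with Monday April 28, 1997.
Last Monday of May 1997: May 26, 1997.
June 1997 ends with Monday June 30, 1997.
July 1997 ends with Monday July 28, 1997.

July 28, 1997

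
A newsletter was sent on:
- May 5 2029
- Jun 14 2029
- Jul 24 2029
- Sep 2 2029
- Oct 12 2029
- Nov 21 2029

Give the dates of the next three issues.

Every event comes 40 days after the last (40, 40, 40, 40, 40).
Nov 21 2029 + 40 days = Dec 31 2029.
Dec 31 2029 + 40 days = Feb 9 2030.
Feb 9 2030 + 40 days = Mar 21 2030.

Dec 31 2029, Feb 9 2030, Mar 21 2030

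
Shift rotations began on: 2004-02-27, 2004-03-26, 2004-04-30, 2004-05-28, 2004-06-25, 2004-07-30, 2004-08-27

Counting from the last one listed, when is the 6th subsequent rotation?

Every date is a Friday; gaps 28, 35, 28, 28, 35, 28 days.
Each is the last Friday of its month (at least one falls on the 29th or later, ruling out '4th Friday').
Last Friday of September 2004: 2004-09-24.
October 2004 ends with Friday 2004-10-29.
November 2004 ends with Friday 2004-11-26.
Last Friday of December 2004: 2004-12-31.
Last Friday of January 2005: 2005-01-28.
Last Friday of February 2005: 2005-02-25.

2005-02-25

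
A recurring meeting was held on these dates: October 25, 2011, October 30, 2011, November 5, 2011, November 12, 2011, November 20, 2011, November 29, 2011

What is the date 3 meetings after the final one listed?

Intervals are 5, 6, 7, 8, 9 days — an arithmetic progression with common difference 1.
Next gap: 10 days. November 29, 2011 + 10 days = December 9, 2011.
Next gap: 11 days. December 9, 2011 + 11 days = December 20, 2011.
Next gap: 12 days. December 20, 2011 + 12 days = January 1, 2012.

January 1, 2012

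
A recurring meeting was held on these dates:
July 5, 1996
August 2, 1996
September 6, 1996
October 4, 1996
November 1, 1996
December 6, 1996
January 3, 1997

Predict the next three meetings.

February 7, 1997; March 7, 1997; April 4, 1997

These are Fridays at 28- or 35-day spacing (28, 35, 28, 28, 35, 28).
The pattern: 1st Friday of the month.
1st Friday of February 1997: February 7, 1997.
March 1997 — 1st Friday is March 7, 1997.
April 1997 — 1st Friday is April 4, 1997.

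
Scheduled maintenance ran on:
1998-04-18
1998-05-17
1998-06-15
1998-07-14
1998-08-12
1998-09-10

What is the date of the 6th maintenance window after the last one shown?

1999-03-03

Every event comes 29 days after the last (29, 29, 29, 29, 29).
1998-09-10 + 29 days = 1998-10-09.
1998-10-09 + 29 days = 1998-11-07.
1998-11-07 + 29 days = 1998-12-06.
1998-12-06 + 29 days = 1999-01-04.
1999-01-04 + 29 days = 1999-02-02.
1999-02-02 + 29 days = 1999-03-03.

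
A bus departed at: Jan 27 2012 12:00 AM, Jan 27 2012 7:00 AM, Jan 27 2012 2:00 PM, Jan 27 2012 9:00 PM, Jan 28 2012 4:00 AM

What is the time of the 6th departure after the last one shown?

The interval is a steady 7 hours (7, 7, 7, 7).
Jan 28 2012 4:00 AM + 7 h = Jan 28 2012 11:00 AM.
Jan 28 2012 11:00 AM + 7 h = Jan 28 2012 6:00 PM.
Jan 28 2012 6:00 PM + 7 h = Jan 29 2012 1:00 AM.
Jan 29 2012 1:00 AM + 7 h = Jan 29 2012 8:00 AM.
Jan 29 2012 8:00 AM + 7 h = Jan 29 2012 3:00 PM.
Jan 29 2012 3:00 PM + 7 h = Jan 29 2012 10:00 PM.

Jan 29 2012 10:00 PM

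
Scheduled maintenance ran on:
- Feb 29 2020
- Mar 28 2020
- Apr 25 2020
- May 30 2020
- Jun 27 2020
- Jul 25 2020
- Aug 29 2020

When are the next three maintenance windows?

Sep 26 2020, Oct 31 2020, Nov 28 2020

These are Saturdays with 28, 28, 35, 28, 28, 35-day gaps.
Each is the final Saturday of its month — Feb 29 2020 is past the 28th, so '4th Saturday' doesn't fit.
September 2020 ends with Saturday Sep 26 2020.
Last Saturday of October 2020: Oct 31 2020.
Last Saturday of November 2020: Nov 28 2020.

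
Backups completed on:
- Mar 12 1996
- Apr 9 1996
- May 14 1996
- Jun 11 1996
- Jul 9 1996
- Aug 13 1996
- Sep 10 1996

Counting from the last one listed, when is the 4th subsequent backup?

Jan 14 1997

These are Tuesdays at 28- or 35-day spacing (28, 35, 28, 28, 35, 28).
The pattern: 2nd Tuesday of the month.
2nd Tuesday of October 1996: Oct 8 1996.
November 1996 — 2nd Tuesday is Nov 12 1996.
December 1996 — 2nd Tuesday is Dec 10 1996.
January 1997 — 2nd Tuesday is Jan 14 1997.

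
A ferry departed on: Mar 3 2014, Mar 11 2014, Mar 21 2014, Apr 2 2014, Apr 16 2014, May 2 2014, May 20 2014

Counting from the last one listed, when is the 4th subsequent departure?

Aug 20 2014

Intervals are 8, 10, 12, 14, 16, 18 days — an arithmetic progression with common difference 2.
Next gap: 20 days. May 20 2014 + 20 days = Jun 9 2014.
Next gap: 22 days. Jun 9 2014 + 22 days = Jul 1 2014.
Next gap: 24 days. Jul 1 2014 + 24 days = Jul 25 2014.
Next gap: 26 days. Jul 25 2014 + 26 days = Aug 20 2014.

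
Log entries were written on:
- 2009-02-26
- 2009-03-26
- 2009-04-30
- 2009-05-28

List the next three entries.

2009-06-25, 2009-07-30, 2009-08-27

Every date is a Thursday; gaps 28, 35, 28 days.
Each is the last Thursday of its month (at least one falls on the 29th or later, ruling out '4th Thursday').
Last Thursday of June 2009: 2009-06-25.
July 2009 ends with Thursday 2009-07-30.
August 2009 ends with Thursday 2009-08-27.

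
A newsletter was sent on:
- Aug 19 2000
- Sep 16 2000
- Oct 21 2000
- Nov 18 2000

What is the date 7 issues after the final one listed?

All dates are Saturdays, 28, 35, 28 days apart.
Specifically, the 3rd Saturday of each month.
3rd Saturday of December 2000: Dec 16 2000.
3rd Saturday of January 2001: Jan 20 2001.
3rd Saturday of February 2001: Feb 17 2001.
3rd Saturday of March 2001: Mar 17 2001.
April 2001 — 3rd Saturday is Apr 21 2001.
May 2001 — 3rd Saturday is May 19 2001.
June 2001 — 3rd Saturday is Jun 16 2001.

Jun 16 2001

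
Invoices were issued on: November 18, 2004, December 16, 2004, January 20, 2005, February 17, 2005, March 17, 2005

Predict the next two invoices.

April 21, 2005; May 19, 2005

Gaps: 28, 35, 28, 28 days — a mix of 28 and 35. Every date is a Thursday.
Each is the 3rd Thursday of its month.
April 2005 — 3rd Thursday is April 21, 2005.
3rd Thursday of May 2005: May 19, 2005.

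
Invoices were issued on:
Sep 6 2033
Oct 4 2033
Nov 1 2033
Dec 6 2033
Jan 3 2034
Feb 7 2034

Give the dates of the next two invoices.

Mar 7 2034, Apr 4 2034

These are Tuesdays at 28- or 35-day spacing (28, 28, 35, 28, 35).
The pattern: 1st Tuesday of the month.
1st Tuesday of March 2034: Mar 7 2034.
April 2034 — 1st Tuesday is Apr 4 2034.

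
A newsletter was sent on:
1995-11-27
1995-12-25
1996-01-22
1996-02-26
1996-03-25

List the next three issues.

1996-04-22, 1996-05-27, 1996-06-24

Gaps: 28, 28, 35, 28 days — a mix of 28 and 35. Every date is a Monday.
Each is the 4th Monday of its month.
April 1996 — 4th Monday is 1996-04-22.
4th Monday of May 1996: 1996-05-27.
June 1996 — 4th Monday is 1996-06-24.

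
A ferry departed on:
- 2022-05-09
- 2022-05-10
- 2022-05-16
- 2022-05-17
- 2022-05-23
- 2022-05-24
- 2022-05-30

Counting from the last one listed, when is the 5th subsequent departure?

2022-06-14

Gaps: 1, 6, 1, 6, 1, 6 days — not constant, but cyclic with period 2.
The events fall on every Monday and Tuesday.
Next Tuesday: 2022-05-31.
The following Monday is 2022-06-06.
Next Tuesday: 2022-06-07.
Next Monday: 2022-06-13.
Next Tuesday: 2022-06-14.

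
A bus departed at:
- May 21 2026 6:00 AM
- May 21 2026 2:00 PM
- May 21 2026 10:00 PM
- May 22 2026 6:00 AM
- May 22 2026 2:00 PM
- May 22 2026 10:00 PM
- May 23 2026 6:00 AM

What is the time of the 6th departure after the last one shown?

Gaps: 8, 8, 8, 8, 8, 8 hours — each event is 8 hours after the previous one.
May 23 2026 6:00 AM + 8 h = May 23 2026 2:00 PM.
May 23 2026 2:00 PM + 8 h = May 23 2026 10:00 PM.
May 23 2026 10:00 PM + 8 h = May 24 2026 6:00 AM.
May 24 2026 6:00 AM + 8 h = May 24 2026 2:00 PM.
May 24 2026 2:00 PM + 8 h = May 24 2026 10:00 PM.
May 24 2026 10:00 PM + 8 h = May 25 2026 6:00 AM.

May 25 2026 6:00 AM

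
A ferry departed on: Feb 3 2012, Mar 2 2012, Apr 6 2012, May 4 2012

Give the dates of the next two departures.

Gaps: 28, 35, 28 days — a mix of 28 and 35. Every date is a Friday.
Each is the 1st Friday of its month.
1st Friday of June 2012: Jun 1 2012.
1st Friday of July 2012: Jul 6 2012.

Jun 1 2012, Jul 6 2012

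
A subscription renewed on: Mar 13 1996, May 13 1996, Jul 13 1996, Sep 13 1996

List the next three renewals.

The day-of-month is always 13 (61, 61, 62 days between events).
So this recurs on the 13th of every 2 months.
November 1996: Nov 13 1996.
January 1997: Jan 13 1997.
Next: March 1997 → Mar 13 1997.

Nov 13 1996, Jan 13 1997, Mar 13 1997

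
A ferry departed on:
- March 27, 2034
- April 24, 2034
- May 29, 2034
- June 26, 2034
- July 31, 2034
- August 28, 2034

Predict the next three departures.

September 25, 2034; October 30, 2034; November 27, 2034

These are Mondays with 28, 35, 28, 35, 28-day gaps.
Each is the final Monday of its month — May 29, 2034 is past the 28th, so '4th Monday' doesn't fit.
Last Monday of September 2034: September 25, 2034.
Last Monday of October 2034: October 30, 2034.
Last Monday of November 2034: November 27, 2034.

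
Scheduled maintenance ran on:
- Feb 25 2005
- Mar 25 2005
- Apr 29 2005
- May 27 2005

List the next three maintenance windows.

These are Fridays with 28, 35, 28-day gaps.
Each is the final Friday of its month — Apr 29 2005 is past the 28th, so '4th Friday' doesn't fit.
June 2005 ends with Friday Jun 24 2005.
July 2005 ends with Friday Jul 29 2005.
August 2005 ends with Friday Aug 26 2005.

Jun 24 2005, Jul 29 2005, Aug 26 2005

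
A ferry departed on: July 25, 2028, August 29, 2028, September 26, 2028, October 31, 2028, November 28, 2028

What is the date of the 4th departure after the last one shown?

March 27, 2029

All Tuesdays; the gaps (35, 28, 35, 28) vary with month length.
This is the last Tuesday of each month.
Last Tuesday of December 2028: December 26, 2028.
Last Tuesday of January 2029: January 30, 2029.
Last Tuesday of February 2029: February 27, 2029.
Last Tuesday of March 2029: March 27, 2029.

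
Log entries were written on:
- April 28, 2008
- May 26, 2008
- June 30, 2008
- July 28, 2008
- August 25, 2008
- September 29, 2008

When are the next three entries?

These are Mondays with 28, 35, 28, 28, 35-day gaps.
Each is the final Monday of its month — June 30, 2008 is past the 28th, so '4th Monday' doesn't fit.
Last Monday of October 2008: October 27, 2008.
Last Monday of November 2008: November 24, 2008.
December 2008 ends with Monday December 29, 2008.

October 27, 2008; November 24, 2008; December 29, 2008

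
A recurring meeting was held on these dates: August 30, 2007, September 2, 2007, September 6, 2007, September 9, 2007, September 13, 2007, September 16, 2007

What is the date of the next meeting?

September 20, 2007

The gap pattern 3, 4, 3, 4, 3 repeats every 2 events.
These are the Thursdays and Sundays of each week.
The following Thursday is September 20, 2007.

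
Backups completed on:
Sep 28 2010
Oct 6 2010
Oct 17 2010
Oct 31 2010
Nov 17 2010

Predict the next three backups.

Dec 7 2010, Dec 30 2010, Jan 25 2011

Gaps: 8, 11, 14, 17 days — each gap is 3 larger than the previous one.
Next gap: 20 days. Nov 17 2010 + 20 days = Dec 7 2010.
Next gap: 23 days. Dec 7 2010 + 23 days = Dec 30 2010.
Next gap: 26 days. Dec 30 2010 + 26 days = Jan 25 2011.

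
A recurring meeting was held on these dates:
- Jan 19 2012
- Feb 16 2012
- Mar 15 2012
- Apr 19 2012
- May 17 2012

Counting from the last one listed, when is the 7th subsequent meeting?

Dec 20 2012

All dates are Thursdays, 28, 28, 35, 28 days apart.
Specifically, the 3rd Thursday of each month.
June 2012 — 3rd Thursday is Jun 21 2012.
July 2012 — 3rd Thursday is Jul 19 2012.
August 2012 — 3rd Thursday is Aug 16 2012.
September 2012 — 3rd Thursday is Sep 20 2012.
October 2012 — 3rd Thursday is Oct 18 2012.
3rd Thursday of November 2012: Nov 15 2012.
3rd Thursday of December 2012: Dec 20 2012.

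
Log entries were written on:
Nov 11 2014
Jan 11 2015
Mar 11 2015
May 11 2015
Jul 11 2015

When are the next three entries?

Gaps: 61, 59, 61, 61 days — not constant. Every event is on the 11th of the month.
Pattern: the 11th of every 2 months.
Next: September 2015 → Sep 11 2015.
Next: November 2015 → Nov 11 2015.
January 2016: Jan 11 2016.

Sep 11 2015, Nov 11 2015, Jan 11 2016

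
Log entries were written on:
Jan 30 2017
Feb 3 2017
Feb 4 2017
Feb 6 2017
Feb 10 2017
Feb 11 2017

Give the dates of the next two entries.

Gaps: 4, 1, 2, 4, 1 days — not constant, but cyclic with period 3.
The events fall on every Monday, Friday and Saturday.
The following Monday is Feb 13 2017.
The following Friday is Feb 17 2017.

Feb 13 2017, Feb 17 2017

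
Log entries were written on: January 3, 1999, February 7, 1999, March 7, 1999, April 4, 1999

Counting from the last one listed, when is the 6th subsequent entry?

Gaps: 35, 28, 28 days — a mix of 28 and 35. Every date is a Sunday.
Each is the 1st Sunday of its month.
1st Sunday of May 1999: May 2, 1999.
June 1999 — 1st Sunday is June 6, 1999.
1st Sunday of July 1999: July 4, 1999.
1st Sunday of August 1999: August 1, 1999.
1st Sunday of September 1999: September 5, 1999.
1st Sunday of October 1999: October 3, 1999.

October 3, 1999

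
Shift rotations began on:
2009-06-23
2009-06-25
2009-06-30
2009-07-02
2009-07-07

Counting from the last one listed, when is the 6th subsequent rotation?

Every event lands on a Tuesday or Thursday (gaps cycle 2, 5, 2, 5).
So the schedule is: every Tuesday and Thursday.
The following Thursday is 2009-07-09.
The following Tuesday is 2009-07-14.
Next Thursday: 2009-07-16.
Next Tuesday: 2009-07-21.
The following Thursday is 2009-07-23.
The following Tuesday is 2009-07-28.

2009-07-28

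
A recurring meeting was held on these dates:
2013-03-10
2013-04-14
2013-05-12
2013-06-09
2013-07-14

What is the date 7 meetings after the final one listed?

2014-02-09

These are Sundays at 28- or 35-day spacing (35, 28, 28, 35).
The pattern: 2nd Sunday of the month.
August 2013 — 2nd Sunday is 2013-08-11.
2nd Sunday of September 2013: 2013-09-08.
2nd Sunday of October 2013: 2013-10-13.
November 2013 — 2nd Sunday is 2013-11-10.
December 2013 — 2nd Sunday is 2013-12-08.
January 2014 — 2nd Sunday is 2014-01-12.
February 2014 — 2nd Sunday is 2014-02-09.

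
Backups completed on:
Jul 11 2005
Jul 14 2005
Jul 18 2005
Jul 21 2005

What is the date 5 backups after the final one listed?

Gaps: 3, 4, 3 days — not constant, but cyclic with period 2.
The events fall on every Monday and Thursday.
Next Monday: Jul 25 2005.
The following Thursday is Jul 28 2005.
The following Monday is Aug 1 2005.
Next Thursday: Aug 4 2005.
The following Monday is Aug 8 2005.

Aug 8 2005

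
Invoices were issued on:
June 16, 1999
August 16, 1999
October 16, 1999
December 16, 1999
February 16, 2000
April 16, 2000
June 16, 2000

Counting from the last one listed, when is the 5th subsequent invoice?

The day-of-month is always 16 (61, 61, 61, 62, 60, 61 days between events).
So this recurs on the 16th of every 2 months.
Next: August 2000 → August 16, 2000.
October 2000: October 16, 2000.
December 2000: December 16, 2000.
Next: February 2001 → February 16, 2001.
Next: April 2001 → April 16, 2001.

April 16, 2001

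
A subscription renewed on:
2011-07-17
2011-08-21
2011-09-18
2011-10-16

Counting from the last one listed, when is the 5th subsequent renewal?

2012-03-18

These are Sundays at 28- or 35-day spacing (35, 28, 28).
The pattern: 3rd Sunday of the month.
November 2011 — 3rd Sunday is 2011-11-20.
3rd Sunday of December 2011: 2011-12-18.
January 2012 — 3rd Sunday is 2012-01-15.
February 2012 — 3rd Sunday is 2012-02-19.
March 2012 — 3rd Sunday is 2012-03-18.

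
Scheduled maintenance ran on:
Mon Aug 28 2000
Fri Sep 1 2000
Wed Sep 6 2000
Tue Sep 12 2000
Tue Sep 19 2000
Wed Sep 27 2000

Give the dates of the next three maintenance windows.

Fri Oct 6 2000, Mon Oct 16 2000, Fri Oct 27 2000

Gaps: 4, 5, 6, 7, 8 days — each gap is 1 larger than the previous one.
Next gap: 9 days. Wed Sep 27 2000 + 9 days = Fri Oct 6 2000.
Next gap: 10 days. Fri Oct 6 2000 + 10 days = Mon Oct 16 2000.
Next gap: 11 days. Mon Oct 16 2000 + 11 days = Fri Oct 27 2000.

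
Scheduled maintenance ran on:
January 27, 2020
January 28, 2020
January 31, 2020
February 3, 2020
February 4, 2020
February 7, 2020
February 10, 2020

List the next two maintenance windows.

February 11, 2020; February 14, 2020

Gaps: 1, 3, 3, 1, 3, 3 days — not constant, but cyclic with period 3.
The events fall on every Monday, Tuesday and Friday.
Next Tuesday: February 11, 2020.
The following Friday is February 14, 2020.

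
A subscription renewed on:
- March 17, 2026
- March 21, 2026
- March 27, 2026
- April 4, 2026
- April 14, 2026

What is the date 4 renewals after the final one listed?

Intervals are 4, 6, 8, 10 days — an arithmetic progression with common difference 2.
Next gap: 12 days. April 14, 2026 + 12 days = April 26, 2026.
Next gap: 14 days. April 26, 2026 + 14 days = May 10, 2026.
Next gap: 16 days. May 10, 2026 + 16 days = May 26, 2026.
Next gap: 18 days. May 26, 2026 + 18 days = June 13, 2026.

June 13, 2026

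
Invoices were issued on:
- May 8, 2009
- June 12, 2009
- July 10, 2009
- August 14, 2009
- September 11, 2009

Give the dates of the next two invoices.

October 9, 2009; November 13, 2009

These are Fridays at 28- or 35-day spacing (35, 28, 35, 28).
The pattern: 2nd Friday of the month.
October 2009 — 2nd Friday is October 9, 2009.
November 2009 — 2nd Friday is November 13, 2009.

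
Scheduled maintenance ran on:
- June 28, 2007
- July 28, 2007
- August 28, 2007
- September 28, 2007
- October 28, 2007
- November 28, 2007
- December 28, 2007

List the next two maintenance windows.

January 28, 2008; February 28, 2008

The day-of-month is always 28 (30, 31, 31, 30, 31, 30 days between events).
So this recurs on the 28th of each month.
January 2008: January 28, 2008.
Next: February 2008 → February 28, 2008.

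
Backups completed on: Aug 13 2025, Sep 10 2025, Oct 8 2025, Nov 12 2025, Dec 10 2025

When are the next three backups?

Jan 14 2026, Feb 11 2026, Mar 11 2026

Gaps: 28, 28, 35, 28 days — a mix of 28 and 35. Every date is a Wednesday.
Each is the 2nd Wednesday of its month.
2nd Wednesday of January 2026: Jan 14 2026.
2nd Wednesday of February 2026: Feb 11 2026.
2nd Wednesday of March 2026: Mar 11 2026.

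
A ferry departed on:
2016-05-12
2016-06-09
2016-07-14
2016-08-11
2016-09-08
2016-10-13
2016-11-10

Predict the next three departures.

2016-12-08, 2017-01-12, 2017-02-09

These are Thursdays at 28- or 35-day spacing (28, 35, 28, 28, 35, 28).
The pattern: 2nd Thursday of the month.
December 2016 — 2nd Thursday is 2016-12-08.
2nd Thursday of January 2017: 2017-01-12.
February 2017 — 2nd Thursday is 2017-02-09.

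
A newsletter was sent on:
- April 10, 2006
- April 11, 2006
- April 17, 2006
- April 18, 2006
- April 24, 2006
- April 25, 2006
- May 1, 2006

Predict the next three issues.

May 2, 2006; May 8, 2006; May 9, 2006

Gaps: 1, 6, 1, 6, 1, 6 days — not constant, but cyclic with period 2.
The events fall on every Monday and Tuesday.
Next Tuesday: May 2, 2006.
The following Monday is May 8, 2006.
Next Tuesday: May 9, 2006.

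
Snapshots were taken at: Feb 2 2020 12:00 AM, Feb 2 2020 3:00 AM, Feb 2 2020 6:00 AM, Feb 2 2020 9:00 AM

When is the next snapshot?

Feb 2 2020 12:00 PM

Gaps: 3, 3, 3 hours — each event is 3 hours after the previous one.
Feb 2 2020 9:00 AM + 3 h = Feb 2 2020 12:00 PM.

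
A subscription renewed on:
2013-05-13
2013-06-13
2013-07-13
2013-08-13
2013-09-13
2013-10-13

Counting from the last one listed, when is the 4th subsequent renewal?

2014-02-13

The day-of-month is always 13 (31, 30, 31, 31, 30 days between events).
So this recurs on the 13th of each month.
Next: November 2013 → 2013-11-13.
December 2013: 2013-12-13.
January 2014: 2014-01-13.
February 2014: 2014-02-13.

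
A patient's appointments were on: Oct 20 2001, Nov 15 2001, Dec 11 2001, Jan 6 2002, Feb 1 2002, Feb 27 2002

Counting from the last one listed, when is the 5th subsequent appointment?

Jul 7 2002

The spacing is 26, 26, 26, 26, 26 days — always 26 days.
Feb 27 2002 + 26 days = Mar 25 2002.
Mar 25 2002 + 26 days = Apr 20 2002.
Apr 20 2002 + 26 days = May 16 2002.
May 16 2002 + 26 days = Jun 11 2002.
Jun 11 2002 + 26 days = Jul 7 2002.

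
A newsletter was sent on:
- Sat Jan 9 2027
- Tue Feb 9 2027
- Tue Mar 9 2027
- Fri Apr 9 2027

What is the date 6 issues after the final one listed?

Sat Oct 9 2027

The day-of-month is always 9 (31, 28, 31 days between events).
So this recurs on the 9th of each month.
May 2027: Sun May 9 2027.
Next: June 2027 → Wed Jun 9 2027.
July 2027: Fri Jul 9 2027.
Next: August 2027 → Mon Aug 9 2027.
September 2027: Thu Sep 9 2027.
Next: October 2027 → Sat Oct 9 2027.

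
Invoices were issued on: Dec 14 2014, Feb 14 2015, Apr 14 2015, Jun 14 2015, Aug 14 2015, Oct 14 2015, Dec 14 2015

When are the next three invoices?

The day-of-month is always 14 (62, 59, 61, 61, 61, 61 days between events).
So this recurs on the 14th of every 2 months.
Next: February 2016 → Feb 14 2016.
Next: April 2016 → Apr 14 2016.
June 2016: Jun 14 2016.

Feb 14 2016, Apr 14 2016, Jun 14 2016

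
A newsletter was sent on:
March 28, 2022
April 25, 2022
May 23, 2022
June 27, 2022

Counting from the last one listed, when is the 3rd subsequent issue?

Gaps: 28, 28, 35 days — a mix of 28 and 35. Every date is a Monday.
Each is the 4th Monday of its month.
4th Monday of July 2022: July 25, 2022.
4th Monday of August 2022: August 22, 2022.
4th Monday of September 2022: September 26, 2022.

September 26, 2022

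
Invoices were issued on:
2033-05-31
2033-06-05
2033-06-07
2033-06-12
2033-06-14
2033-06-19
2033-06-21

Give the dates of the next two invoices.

2033-06-26, 2033-06-28

The gap pattern 5, 2, 5, 2, 5, 2 repeats every 2 events.
These are the Tuesdays and Sundays of each week.
The following Sunday is 2033-06-26.
Next Tuesday: 2033-06-28.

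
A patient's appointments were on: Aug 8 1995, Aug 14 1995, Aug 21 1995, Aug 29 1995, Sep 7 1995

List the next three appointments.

Intervals are 6, 7, 8, 9 days — an arithmetic progression with common difference 1.
Next gap: 10 days. Sep 7 1995 + 10 days = Sep 17 1995.
Next gap: 11 days. Sep 17 1995 + 11 days = Sep 28 1995.
Next gap: 12 days. Sep 28 1995 + 12 days = Oct 10 1995.

Sep 17 1995, Sep 28 1995, Oct 10 1995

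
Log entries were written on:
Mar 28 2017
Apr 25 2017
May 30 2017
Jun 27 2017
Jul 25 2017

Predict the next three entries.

Every date is a Tuesday; gaps 28, 35, 28, 28 days.
Each is the last Tuesday of its month (at least one falls on the 29th or later, ruling out '4th Tuesday').
August 2017 ends with Tuesday Aug 29 2017.
September 2017 ends with Tuesday Sep 26 2017.
Last Tuesday of October 2017: Oct 31 2017.

Aug 29 2017, Sep 26 2017, Oct 31 2017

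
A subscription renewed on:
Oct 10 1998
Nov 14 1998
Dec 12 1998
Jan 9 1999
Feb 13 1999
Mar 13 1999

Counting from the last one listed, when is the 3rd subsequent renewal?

Jun 12 1999

These are Saturdays at 28- or 35-day spacing (35, 28, 28, 35, 28).
The pattern: 2nd Saturday of the month.
2nd Saturday of April 1999: Apr 10 1999.
2nd Saturday of May 1999: May 8 1999.
2nd Saturday of June 1999: Jun 12 1999.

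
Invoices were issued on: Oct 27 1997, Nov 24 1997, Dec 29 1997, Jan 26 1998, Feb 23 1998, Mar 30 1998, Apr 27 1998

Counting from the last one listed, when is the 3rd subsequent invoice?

These are Mondays with 28, 35, 28, 28, 35, 28-day gaps.
Each is the final Monday of its month — Dec 29 1997 is past the 28th, so '4th Monday' doesn't fit.
Last Monday of May 1998: May 25 1998.
Last Monday of June 1998: Jun 29 1998.
Last Monday of July 1998: Jul 27 1998.

Jul 27 1998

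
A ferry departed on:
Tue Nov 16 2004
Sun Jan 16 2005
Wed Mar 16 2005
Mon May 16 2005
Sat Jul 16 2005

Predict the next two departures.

Fri Sep 16 2005, Wed Nov 16 2005

The day-of-month is always 16 (61, 59, 61, 61 days between events).
So this recurs on the 16th of every 2 months.
September 2005: Fri Sep 16 2005.
Next: November 2005 → Wed Nov 16 2005.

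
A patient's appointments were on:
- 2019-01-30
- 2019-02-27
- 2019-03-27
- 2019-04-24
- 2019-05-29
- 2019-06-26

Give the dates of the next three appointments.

2019-07-31, 2019-08-28, 2019-09-25

These are Wednesdays with 28, 28, 28, 35, 28-day gaps.
Each is the final Wednesday of its month — 2019-01-30 is past the 28th, so '4th Wednesday' doesn't fit.
July 2019 ends with Wednesday 2019-07-31.
August 2019 ends with Wednesday 2019-08-28.
September 2019 ends with Wednesday 2019-09-25.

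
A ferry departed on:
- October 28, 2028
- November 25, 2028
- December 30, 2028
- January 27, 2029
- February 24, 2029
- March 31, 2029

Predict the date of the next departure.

These are Saturdays with 28, 35, 28, 28, 35-day gaps.
Each is the final Saturday of its month — December 30, 2028 is past the 28th, so '4th Saturday' doesn't fit.
Last Saturday of April 2029: April 28, 2029.

April 28, 2029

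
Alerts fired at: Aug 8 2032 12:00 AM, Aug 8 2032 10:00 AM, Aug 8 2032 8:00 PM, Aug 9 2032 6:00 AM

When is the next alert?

Spacing: 10, 10, 10 h — constant 10 h.
Aug 9 2032 6:00 AM + 10 h = Aug 9 2032 4:00 PM.

Aug 9 2032 4:00 PM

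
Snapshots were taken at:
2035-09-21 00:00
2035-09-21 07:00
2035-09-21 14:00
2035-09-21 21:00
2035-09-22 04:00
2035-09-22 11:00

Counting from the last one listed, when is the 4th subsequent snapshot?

Gaps: 7, 7, 7, 7, 7 hours — each event is 7 hours after the previous one.
2035-09-22 11:00 + 7 h = 2035-09-22 18:00.
2035-09-22 18:00 + 7 h = 2035-09-23 01:00.
2035-09-23 01:00 + 7 h = 2035-09-23 08:00.
2035-09-23 08:00 + 7 h = 2035-09-23 15:00.

2035-09-23 15:00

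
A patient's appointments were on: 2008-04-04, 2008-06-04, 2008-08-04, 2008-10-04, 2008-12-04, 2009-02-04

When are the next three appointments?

The day-of-month is always 4 (61, 61, 61, 61, 62 days between events).
So this recurs on the 4th of every 2 months.
April 2009: 2009-04-04.
Next: June 2009 → 2009-06-04.
August 2009: 2009-08-04.

2009-04-04, 2009-06-04, 2009-08-04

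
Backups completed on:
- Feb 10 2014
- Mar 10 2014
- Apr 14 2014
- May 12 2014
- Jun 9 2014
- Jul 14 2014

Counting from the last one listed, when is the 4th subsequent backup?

Nov 10 2014

Gaps: 28, 35, 28, 28, 35 days — a mix of 28 and 35. Every date is a Monday.
Each is the 2nd Monday of its month.
August 2014 — 2nd Monday is Aug 11 2014.
2nd Monday of September 2014: Sep 8 2014.
October 2014 — 2nd Monday is Oct 13 2014.
November 2014 — 2nd Monday is Nov 10 2014.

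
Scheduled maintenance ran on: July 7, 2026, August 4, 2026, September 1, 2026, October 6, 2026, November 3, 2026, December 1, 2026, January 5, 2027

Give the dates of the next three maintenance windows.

February 2, 2027; March 2, 2027; April 6, 2027

These are Tuesdays at 28- or 35-day spacing (28, 28, 35, 28, 28, 35).
The pattern: 1st Tuesday of the month.
1st Tuesday of February 2027: February 2, 2027.
1st Tuesday of March 2027: March 2, 2027.
1st Tuesday of April 2027: April 6, 2027.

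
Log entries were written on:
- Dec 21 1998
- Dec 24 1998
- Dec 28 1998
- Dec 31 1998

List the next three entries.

Jan 4 1999, Jan 7 1999, Jan 11 1999

Gaps: 3, 4, 3 days — not constant, but cyclic with period 2.
The events fall on every Monday and Thursday.
The following Monday is Jan 4 1999.
Next Thursday: Jan 7 1999.
The following Monday is Jan 11 1999.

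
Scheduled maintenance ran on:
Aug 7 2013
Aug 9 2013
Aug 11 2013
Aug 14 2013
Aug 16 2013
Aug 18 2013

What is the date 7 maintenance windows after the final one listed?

Sep 4 2013

Gaps: 2, 2, 3, 2, 2 days — not constant, but cyclic with period 3.
The events fall on every Wednesday, Friday and Sunday.
Next Wednesday: Aug 21 2013.
The following Friday is Aug 23 2013.
Next Sunday: Aug 25 2013.
The following Wednesday is Aug 28 2013.
Next Friday: Aug 30 2013.
Next Sunday: Sep 1 2013.
The following Wednesday is Sep 4 2013.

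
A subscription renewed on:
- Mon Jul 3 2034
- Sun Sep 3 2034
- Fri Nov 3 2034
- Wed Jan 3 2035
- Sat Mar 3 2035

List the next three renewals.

Gaps: 62, 61, 61, 59 days — not constant. Every event is on the 3rd of the month.
Pattern: the 3rd of every 2 months.
Next: May 2035 → Thu May 3 2035.
July 2035: Tue Jul 3 2035.
September 2035: Mon Sep 3 2035.

Thu May 3 2035, Tue Jul 3 2035, Mon Sep 3 2035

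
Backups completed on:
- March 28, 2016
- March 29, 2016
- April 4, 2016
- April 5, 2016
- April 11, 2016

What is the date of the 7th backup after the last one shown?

May 3, 2016

Every event lands on a Monday or Tuesday (gaps cycle 1, 6, 1, 6).
So the schedule is: every Monday and Tuesday.
Next Tuesday: April 12, 2016.
Next Monday: April 18, 2016.
Next Tuesday: April 19, 2016.
The following Monday is April 25, 2016.
Next Tuesday: April 26, 2016.
The following Monday is May 2, 2016.
The following Tuesday is May 3, 2016.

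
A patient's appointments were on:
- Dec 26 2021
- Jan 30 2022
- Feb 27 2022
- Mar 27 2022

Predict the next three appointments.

Apr 24 2022, May 29 2022, Jun 26 2022

These are Sundays with 35, 28, 28-day gaps.
Each is the final Sunday of its month — Jan 30 2022 is past the 28th, so '4th Sunday' doesn't fit.
Last Sunday of April 2022: Apr 24 2022.
Last Sunday of May 2022: May 29 2022.
Last Sunday of June 2022: Jun 26 2022.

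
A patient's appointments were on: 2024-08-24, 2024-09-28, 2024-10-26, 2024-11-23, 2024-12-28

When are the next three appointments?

2025-01-25, 2025-02-22, 2025-03-22

These are Saturdays at 28- or 35-day spacing (35, 28, 28, 35).
The pattern: 4th Saturday of the month.
4th Saturday of January 2025: 2025-01-25.
4th Saturday of February 2025: 2025-02-22.
March 2025 — 4th Saturday is 2025-03-22.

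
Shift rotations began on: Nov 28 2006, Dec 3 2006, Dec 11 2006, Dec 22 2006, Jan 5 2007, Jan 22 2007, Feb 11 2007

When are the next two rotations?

Mar 6 2007, Apr 1 2007

Intervals are 5, 8, 11, 14, 17, 20 days — an arithmetic progression with common difference 3.
Next gap: 23 days. Feb 11 2007 + 23 days = Mar 6 2007.
Next gap: 26 days. Mar 6 2007 + 26 days = Apr 1 2007.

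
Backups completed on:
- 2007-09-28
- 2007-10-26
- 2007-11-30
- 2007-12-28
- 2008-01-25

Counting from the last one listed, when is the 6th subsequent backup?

2008-07-25

Every date is a Friday; gaps 28, 35, 28, 28 days.
Each is the last Friday of its month (at least one falls on the 29th or later, ruling out '4th Friday').
Last Friday of February 2008: 2008-02-29.
March 2008 ends with Friday 2008-03-28.
Last Friday of April 2008: 2008-04-25.
Last Friday of May 2008: 2008-05-30.
June 2008 ends with Friday 2008-06-27.
July 2008 ends with Friday 2008-07-25.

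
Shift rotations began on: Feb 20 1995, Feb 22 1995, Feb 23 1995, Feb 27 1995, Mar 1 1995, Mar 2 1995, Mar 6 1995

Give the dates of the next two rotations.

Mar 8 1995, Mar 9 1995

The gap pattern 2, 1, 4, 2, 1, 4 repeats every 3 events.
These are the Mondays, Wednesdays and Thursdays of each week.
Next Wednesday: Mar 8 1995.
The following Thursday is Mar 9 1995.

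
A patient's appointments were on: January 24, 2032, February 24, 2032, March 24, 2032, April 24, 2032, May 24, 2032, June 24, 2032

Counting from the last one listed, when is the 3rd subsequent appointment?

Each date is the 24th; the gaps (31, 29, 31, 30, 31) track the month lengths.
The rule is the 24th of each month.
Next: July 2032 → July 24, 2032.
August 2032: August 24, 2032.
Next: September 2032 → September 24, 2032.

September 24, 2032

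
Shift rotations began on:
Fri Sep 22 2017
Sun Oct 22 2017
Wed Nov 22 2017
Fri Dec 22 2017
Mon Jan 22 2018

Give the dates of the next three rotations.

Thu Feb 22 2018, Thu Mar 22 2018, Sun Apr 22 2018

Each date is the 22nd; the gaps (30, 31, 30, 31) track the month lengths.
The rule is the 22nd of each month.
February 2018: Thu Feb 22 2018.
Next: March 2018 → Thu Mar 22 2018.
April 2018: Sun Apr 22 2018.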